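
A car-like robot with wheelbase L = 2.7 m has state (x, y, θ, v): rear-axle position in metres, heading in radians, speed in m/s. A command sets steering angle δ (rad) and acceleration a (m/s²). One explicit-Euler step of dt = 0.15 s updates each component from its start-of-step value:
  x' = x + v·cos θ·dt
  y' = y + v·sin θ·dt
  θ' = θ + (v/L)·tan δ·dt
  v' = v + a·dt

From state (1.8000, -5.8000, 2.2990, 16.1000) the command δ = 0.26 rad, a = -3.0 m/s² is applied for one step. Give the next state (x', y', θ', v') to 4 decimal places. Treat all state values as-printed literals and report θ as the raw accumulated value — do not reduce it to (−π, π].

(0.1927, -3.9975, 2.5369, 15.6500)

x' = 1.8000 + 16.1000·cos(2.2990)·0.15 = 0.1927
y' = -5.8000 + 16.1000·sin(2.2990)·0.15 = -3.9975
θ' = 2.2990 + (16.1000/2.7)·tan(0.26)·0.15 = 2.5369
v' = 16.1000 − 3.0000·0.15 = 15.6500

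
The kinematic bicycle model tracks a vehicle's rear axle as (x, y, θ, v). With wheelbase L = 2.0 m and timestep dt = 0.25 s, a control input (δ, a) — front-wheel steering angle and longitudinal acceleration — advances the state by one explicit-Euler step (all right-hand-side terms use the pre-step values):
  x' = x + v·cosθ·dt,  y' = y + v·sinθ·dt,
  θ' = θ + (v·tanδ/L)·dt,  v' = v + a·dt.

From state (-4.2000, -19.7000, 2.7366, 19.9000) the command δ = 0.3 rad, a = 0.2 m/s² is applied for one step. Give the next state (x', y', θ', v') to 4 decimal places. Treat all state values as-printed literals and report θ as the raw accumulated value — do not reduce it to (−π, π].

(-8.7725, -17.7398, 3.5061, 19.9500)

x' = -4.2000 + 19.9000·cos(2.7366)·0.25 = -8.7725
y' = -19.7000 + 19.9000·sin(2.7366)·0.25 = -17.7398
θ' = 2.7366 + (19.9000/2.0)·tan(0.3)·0.25 = 3.5061
v' = 19.9000 + 0.2000·0.25 = 19.9500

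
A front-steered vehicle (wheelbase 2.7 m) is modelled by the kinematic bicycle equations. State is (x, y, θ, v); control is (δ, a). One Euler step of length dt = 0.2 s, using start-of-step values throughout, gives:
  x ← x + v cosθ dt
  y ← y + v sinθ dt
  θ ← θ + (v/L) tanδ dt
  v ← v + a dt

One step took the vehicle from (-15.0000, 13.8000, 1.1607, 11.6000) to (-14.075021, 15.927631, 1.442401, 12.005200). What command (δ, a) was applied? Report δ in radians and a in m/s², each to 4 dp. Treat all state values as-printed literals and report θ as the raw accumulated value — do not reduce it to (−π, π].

δ = 0.3168, a = 2.0260

a = (v'−v)/dt = (0.405200)/0.2 = 2.0260
Δθ = θ'−θ = 0.281701;  (v·dt/L) = 11.6000·0.2/2.7 = 0.859259
tan δ = Δθ·L/(v·dt) = 0.327842  →  δ = 0.3168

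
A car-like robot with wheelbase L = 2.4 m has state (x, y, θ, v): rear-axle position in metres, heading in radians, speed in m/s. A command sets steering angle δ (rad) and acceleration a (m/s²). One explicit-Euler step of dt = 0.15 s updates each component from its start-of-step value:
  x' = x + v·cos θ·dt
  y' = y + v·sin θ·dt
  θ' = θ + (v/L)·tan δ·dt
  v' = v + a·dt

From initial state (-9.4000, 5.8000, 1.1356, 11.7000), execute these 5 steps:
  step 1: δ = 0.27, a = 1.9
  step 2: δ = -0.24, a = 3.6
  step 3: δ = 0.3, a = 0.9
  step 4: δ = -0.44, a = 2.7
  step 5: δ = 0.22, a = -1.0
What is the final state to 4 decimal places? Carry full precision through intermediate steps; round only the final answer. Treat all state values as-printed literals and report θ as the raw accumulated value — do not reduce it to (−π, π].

after step 1 (δ=0.27, a=1.9): (-8.660112, 7.391412, 1.337979, 11.985000)
after step 2 (δ=-0.24, a=3.6): (-8.245337, 9.140659, 1.154671, 12.525000)
after step 3 (δ=0.3, a=0.9): (-7.485910, 10.859080, 1.396824, 12.660000)
after step 4 (δ=-0.44, a=2.7): (-7.157199, 12.729415, 1.024318, 13.065000)
after step 5 (δ=0.22, a=-1.0): (-6.138754, 14.403747, 1.206918, 12.915000)

(-6.1388, 14.4037, 1.2069, 12.9150)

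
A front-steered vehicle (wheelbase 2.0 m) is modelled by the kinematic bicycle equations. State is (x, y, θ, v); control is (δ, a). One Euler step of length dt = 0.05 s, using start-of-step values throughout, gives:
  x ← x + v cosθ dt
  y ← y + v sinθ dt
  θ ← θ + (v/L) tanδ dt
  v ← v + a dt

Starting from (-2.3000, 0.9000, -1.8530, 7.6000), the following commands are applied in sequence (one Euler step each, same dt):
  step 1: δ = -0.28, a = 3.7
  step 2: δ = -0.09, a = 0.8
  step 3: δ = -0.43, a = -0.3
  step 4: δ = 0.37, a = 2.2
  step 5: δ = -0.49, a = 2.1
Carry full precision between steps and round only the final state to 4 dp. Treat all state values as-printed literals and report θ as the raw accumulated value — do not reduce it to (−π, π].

(-2.9806, -0.9213, -2.0448, 8.0250)

after step 1 (δ=-0.28, a=3.7): (-2.405820, 0.535031, -1.907635, 7.785000)
after step 2 (δ=-0.09, a=0.8): (-2.534469, 0.167655, -1.925199, 7.825000)
after step 3 (δ=-0.43, a=-0.3): (-2.670244, -0.199280, -2.014917, 7.810000)
after step 4 (δ=0.37, a=2.2): (-2.838028, -0.551897, -1.939186, 7.920000)
after step 5 (δ=-0.49, a=2.1): (-2.980633, -0.921329, -2.044797, 8.025000)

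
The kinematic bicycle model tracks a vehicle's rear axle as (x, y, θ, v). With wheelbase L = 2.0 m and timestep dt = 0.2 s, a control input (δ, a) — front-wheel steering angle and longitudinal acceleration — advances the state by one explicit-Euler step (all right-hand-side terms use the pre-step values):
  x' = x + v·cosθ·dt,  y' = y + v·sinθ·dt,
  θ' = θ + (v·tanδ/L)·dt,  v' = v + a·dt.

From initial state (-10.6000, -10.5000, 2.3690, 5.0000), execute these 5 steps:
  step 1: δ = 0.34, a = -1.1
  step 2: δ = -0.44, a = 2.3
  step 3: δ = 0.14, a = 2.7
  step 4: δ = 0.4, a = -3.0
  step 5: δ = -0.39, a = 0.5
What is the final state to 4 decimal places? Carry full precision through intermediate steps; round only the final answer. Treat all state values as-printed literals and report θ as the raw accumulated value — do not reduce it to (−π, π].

(-14.5780, -7.2145, 2.4261, 5.2800)

after step 1 (δ=0.34, a=-1.1): (-11.316103, -9.802006, 2.545868, 4.780000)
after step 2 (δ=-0.44, a=2.3): (-12.107425, -9.265586, 2.320835, 5.240000)
after step 3 (δ=0.14, a=2.7): (-12.821812, -8.498804, 2.394678, 5.780000)
after step 4 (δ=0.4, a=-3.0): (-13.670072, -7.713444, 2.639053, 5.180000)
after step 5 (δ=-0.39, a=0.5): (-14.577983, -7.214451, 2.426126, 5.280000)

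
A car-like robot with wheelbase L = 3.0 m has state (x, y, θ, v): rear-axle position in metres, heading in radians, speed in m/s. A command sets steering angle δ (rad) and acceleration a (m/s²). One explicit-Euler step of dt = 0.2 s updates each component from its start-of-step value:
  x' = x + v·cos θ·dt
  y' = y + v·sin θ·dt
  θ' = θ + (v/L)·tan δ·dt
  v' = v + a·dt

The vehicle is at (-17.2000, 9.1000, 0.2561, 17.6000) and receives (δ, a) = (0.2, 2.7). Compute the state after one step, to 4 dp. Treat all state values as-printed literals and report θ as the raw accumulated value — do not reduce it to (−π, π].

x' = -17.2000 + 17.6000·cos(0.2561)·0.2 = -13.7948
y' = 9.1000 + 17.6000·sin(0.2561)·0.2 = 9.9917
θ' = 0.2561 + (17.6000/3.0)·tan(0.2)·0.2 = 0.4939
v' = 17.6000 + 2.7000·0.2 = 18.1400

(-13.7948, 9.9917, 0.4939, 18.1400)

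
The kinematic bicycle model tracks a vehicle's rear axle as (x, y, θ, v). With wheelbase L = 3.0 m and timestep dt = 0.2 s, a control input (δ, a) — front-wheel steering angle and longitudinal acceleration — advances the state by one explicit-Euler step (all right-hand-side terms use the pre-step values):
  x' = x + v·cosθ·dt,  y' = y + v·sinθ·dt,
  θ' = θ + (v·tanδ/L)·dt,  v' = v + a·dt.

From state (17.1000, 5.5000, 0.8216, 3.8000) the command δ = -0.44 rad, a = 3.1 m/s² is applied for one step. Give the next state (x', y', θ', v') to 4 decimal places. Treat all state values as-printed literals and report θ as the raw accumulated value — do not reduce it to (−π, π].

(17.6176, 6.0565, 0.7023, 4.4200)

x' = 17.1000 + 3.8000·cos(0.8216)·0.2 = 17.6176
y' = 5.5000 + 3.8000·sin(0.8216)·0.2 = 6.0565
θ' = 0.8216 + (3.8000/3.0)·tan(-0.44)·0.2 = 0.7023
v' = 3.8000 + 3.1000·0.2 = 4.4200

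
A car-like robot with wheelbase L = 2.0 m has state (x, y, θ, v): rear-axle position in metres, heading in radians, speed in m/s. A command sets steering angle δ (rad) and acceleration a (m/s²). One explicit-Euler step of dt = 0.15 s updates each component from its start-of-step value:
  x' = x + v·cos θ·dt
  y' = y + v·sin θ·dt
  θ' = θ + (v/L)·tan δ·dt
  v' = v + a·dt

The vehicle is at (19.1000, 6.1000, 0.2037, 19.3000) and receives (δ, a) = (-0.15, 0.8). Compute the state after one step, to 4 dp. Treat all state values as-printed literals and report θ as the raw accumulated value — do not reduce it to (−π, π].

(21.9351, 6.6856, -0.0151, 19.4200)

x' = 19.1000 + 19.3000·cos(0.2037)·0.15 = 21.9351
y' = 6.1000 + 19.3000·sin(0.2037)·0.15 = 6.6856
θ' = 0.2037 + (19.3000/2.0)·tan(-0.15)·0.15 = -0.0151
v' = 19.3000 + 0.8000·0.15 = 19.4200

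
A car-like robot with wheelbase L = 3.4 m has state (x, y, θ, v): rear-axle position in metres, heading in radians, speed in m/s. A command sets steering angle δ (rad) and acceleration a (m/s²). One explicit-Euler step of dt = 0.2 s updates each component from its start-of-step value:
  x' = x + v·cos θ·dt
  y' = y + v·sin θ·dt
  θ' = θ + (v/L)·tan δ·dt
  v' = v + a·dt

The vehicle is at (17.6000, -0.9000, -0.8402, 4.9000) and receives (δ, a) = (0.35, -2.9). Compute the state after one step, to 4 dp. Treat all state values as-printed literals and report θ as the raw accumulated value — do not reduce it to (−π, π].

(18.2540, -1.6299, -0.7350, 4.3200)

x' = 17.6000 + 4.9000·cos(-0.8402)·0.2 = 18.2540
y' = -0.9000 + 4.9000·sin(-0.8402)·0.2 = -1.6299
θ' = -0.8402 + (4.9000/3.4)·tan(0.35)·0.2 = -0.7350
v' = 4.9000 − 2.9000·0.2 = 4.3200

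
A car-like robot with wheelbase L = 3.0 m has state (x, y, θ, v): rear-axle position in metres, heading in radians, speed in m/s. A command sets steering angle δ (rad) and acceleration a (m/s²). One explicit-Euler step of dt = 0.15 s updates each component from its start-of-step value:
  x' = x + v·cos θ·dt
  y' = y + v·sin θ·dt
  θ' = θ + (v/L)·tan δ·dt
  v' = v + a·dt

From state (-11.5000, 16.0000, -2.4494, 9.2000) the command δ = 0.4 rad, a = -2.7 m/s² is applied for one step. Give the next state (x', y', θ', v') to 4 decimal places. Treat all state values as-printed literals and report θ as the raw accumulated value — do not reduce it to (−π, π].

x' = -11.5000 + 9.2000·cos(-2.4494)·0.15 = -12.5624
y' = 16.0000 + 9.2000·sin(-2.4494)·0.15 = 15.1192
θ' = -2.4494 + (9.2000/3.0)·tan(0.4)·0.15 = -2.2549
v' = 9.2000 − 2.7000·0.15 = 8.7950

(-12.5624, 15.1192, -2.2549, 8.7950)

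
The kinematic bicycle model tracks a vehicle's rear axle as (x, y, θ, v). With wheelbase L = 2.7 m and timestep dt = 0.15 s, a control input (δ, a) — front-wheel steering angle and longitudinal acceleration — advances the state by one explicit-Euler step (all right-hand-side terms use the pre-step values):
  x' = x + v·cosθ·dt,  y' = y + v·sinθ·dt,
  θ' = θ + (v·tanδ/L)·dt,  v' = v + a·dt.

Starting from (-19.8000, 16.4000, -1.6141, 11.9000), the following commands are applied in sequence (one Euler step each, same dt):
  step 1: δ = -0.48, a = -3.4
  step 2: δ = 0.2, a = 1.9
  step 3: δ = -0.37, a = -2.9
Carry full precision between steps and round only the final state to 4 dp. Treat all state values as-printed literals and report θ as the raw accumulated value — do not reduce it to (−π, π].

after step 1 (δ=-0.48, a=-3.4): (-19.877273, 14.616673, -1.958282, 11.390000)
after step 2 (δ=0.2, a=1.9): (-20.522849, 13.034838, -1.830011, 11.675000)
after step 3 (δ=-0.37, a=-2.9): (-20.971732, 11.342094, -2.081584, 11.240000)

(-20.9717, 11.3421, -2.0816, 11.2400)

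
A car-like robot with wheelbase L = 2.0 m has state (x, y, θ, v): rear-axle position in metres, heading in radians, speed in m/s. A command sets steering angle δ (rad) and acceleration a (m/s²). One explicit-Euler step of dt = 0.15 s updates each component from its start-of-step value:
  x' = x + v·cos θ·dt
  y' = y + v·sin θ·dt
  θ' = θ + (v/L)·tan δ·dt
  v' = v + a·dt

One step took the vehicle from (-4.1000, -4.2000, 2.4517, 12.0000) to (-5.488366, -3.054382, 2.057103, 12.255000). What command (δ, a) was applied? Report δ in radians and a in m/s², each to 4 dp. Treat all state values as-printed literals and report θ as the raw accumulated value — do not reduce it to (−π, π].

δ = -0.4132, a = 1.7000

a = (v'−v)/dt = (0.255000)/0.15 = 1.7000
Δθ = θ'−θ = -0.394597;  (v·dt/L) = 12.0000·0.15/2.0 = 0.900000
tan δ = Δθ·L/(v·dt) = -0.438441  →  δ = -0.4132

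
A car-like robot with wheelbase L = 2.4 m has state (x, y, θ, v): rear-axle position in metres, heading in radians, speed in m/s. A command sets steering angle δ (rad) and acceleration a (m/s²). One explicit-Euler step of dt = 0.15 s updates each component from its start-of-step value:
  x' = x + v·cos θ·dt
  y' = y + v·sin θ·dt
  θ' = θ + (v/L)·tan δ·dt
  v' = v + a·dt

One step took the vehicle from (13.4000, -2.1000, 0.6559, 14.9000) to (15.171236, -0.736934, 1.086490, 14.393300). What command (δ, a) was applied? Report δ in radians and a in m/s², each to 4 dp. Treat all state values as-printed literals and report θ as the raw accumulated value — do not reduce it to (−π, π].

δ = 0.4331, a = -3.3780

a = (v'−v)/dt = (-0.506700)/0.15 = -3.3780
Δθ = θ'−θ = 0.430590;  (v·dt/L) = 14.9000·0.15/2.4 = 0.931250
tan δ = Δθ·L/(v·dt) = 0.462379  →  δ = 0.4331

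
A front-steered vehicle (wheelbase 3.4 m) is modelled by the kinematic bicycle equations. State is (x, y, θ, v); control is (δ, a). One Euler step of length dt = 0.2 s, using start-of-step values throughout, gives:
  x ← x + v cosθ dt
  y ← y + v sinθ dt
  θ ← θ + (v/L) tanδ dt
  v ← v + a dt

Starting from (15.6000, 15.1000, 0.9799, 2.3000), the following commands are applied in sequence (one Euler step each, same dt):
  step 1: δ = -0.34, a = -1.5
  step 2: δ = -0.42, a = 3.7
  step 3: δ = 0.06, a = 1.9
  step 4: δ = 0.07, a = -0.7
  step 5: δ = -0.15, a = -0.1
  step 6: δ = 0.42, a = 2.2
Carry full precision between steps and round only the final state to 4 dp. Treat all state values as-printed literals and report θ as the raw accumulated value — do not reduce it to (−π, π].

(17.5860, 17.6321, 0.9533, 3.4000)

after step 1 (δ=-0.34, a=-1.5): (15.856269, 15.482003, 0.932041, 2.000000)
after step 2 (δ=-0.42, a=3.7): (16.094747, 15.803139, 0.879504, 2.740000)
after step 3 (δ=0.06, a=1.9): (16.444116, 16.225330, 0.889186, 3.120000)
after step 4 (δ=0.07, a=-0.7): (16.837263, 16.709903, 0.902054, 2.980000)
after step 5 (δ=-0.15, a=-0.1): (17.206783, 17.177526, 0.875561, 2.960000)
after step 6 (δ=0.42, a=2.2): (17.585999, 17.632124, 0.953317, 3.400000)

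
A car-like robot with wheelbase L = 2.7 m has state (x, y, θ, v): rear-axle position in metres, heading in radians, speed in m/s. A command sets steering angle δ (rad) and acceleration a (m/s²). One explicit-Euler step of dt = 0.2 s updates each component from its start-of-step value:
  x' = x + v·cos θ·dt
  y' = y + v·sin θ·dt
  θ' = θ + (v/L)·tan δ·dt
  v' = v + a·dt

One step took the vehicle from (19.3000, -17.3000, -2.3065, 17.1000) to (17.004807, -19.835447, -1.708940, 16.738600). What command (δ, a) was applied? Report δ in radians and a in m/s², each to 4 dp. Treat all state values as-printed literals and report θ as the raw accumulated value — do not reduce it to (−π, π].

δ = 0.4408, a = -1.8070

a = (v'−v)/dt = (-0.361400)/0.2 = -1.8070
Δθ = θ'−θ = 0.597560;  (v·dt/L) = 17.1000·0.2/2.7 = 1.266667
tan δ = Δθ·L/(v·dt) = 0.471758  →  δ = 0.4408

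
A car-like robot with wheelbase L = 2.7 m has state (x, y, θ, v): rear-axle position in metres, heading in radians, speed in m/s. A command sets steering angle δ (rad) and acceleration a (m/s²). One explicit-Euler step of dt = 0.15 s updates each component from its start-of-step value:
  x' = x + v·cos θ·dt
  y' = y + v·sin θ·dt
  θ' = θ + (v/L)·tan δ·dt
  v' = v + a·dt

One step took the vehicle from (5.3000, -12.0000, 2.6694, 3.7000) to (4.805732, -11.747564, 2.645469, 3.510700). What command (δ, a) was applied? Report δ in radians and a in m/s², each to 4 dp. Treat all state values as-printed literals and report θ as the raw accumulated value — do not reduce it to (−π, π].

δ = -0.1159, a = -1.2620

a = (v'−v)/dt = (-0.189300)/0.15 = -1.2620
Δθ = θ'−θ = -0.023931;  (v·dt/L) = 3.7000·0.15/2.7 = 0.205556
tan δ = Δθ·L/(v·dt) = -0.116421  →  δ = -0.1159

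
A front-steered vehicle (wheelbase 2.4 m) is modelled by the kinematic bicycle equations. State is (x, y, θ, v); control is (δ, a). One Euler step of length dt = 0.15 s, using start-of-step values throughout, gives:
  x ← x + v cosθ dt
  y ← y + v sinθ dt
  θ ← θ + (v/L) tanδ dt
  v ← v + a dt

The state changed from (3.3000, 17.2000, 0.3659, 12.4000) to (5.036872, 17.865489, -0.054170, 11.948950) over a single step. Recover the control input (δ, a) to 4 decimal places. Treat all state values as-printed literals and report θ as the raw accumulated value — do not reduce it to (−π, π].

a = (v'−v)/dt = (-0.451050)/0.15 = -3.0070
Δθ = θ'−θ = -0.420070;  (v·dt/L) = 12.4000·0.15/2.4 = 0.775000
tan δ = Δθ·L/(v·dt) = -0.542026  →  δ = -0.4967

δ = -0.4967, a = -3.0070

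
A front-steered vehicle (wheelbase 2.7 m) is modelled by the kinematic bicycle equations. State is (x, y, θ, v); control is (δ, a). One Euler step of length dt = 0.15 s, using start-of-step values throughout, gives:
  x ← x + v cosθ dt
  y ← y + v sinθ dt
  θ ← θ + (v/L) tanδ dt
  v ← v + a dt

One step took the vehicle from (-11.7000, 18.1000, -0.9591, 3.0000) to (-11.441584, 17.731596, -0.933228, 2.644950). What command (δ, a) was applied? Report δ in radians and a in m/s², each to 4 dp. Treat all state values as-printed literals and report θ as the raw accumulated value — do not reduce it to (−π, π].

a = (v'−v)/dt = (-0.355050)/0.15 = -2.3670
Δθ = θ'−θ = 0.025872;  (v·dt/L) = 3.0000·0.15/2.7 = 0.166667
tan δ = Δθ·L/(v·dt) = 0.155232  →  δ = 0.1540

δ = 0.1540, a = -2.3670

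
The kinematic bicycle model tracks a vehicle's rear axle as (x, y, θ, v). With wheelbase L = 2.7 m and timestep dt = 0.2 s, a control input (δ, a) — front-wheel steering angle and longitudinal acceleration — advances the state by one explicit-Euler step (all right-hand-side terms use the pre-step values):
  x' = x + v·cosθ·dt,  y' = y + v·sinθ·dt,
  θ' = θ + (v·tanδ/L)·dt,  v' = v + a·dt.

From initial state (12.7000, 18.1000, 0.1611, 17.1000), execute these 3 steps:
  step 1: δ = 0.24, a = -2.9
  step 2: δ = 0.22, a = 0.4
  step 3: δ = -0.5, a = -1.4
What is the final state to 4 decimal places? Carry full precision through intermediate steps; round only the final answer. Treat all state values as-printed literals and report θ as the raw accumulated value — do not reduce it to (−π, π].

after step 1 (δ=0.24, a=-2.9): (16.075716, 18.648582, 0.471074, 16.520000)
after step 2 (δ=0.22, a=0.4): (19.019848, 20.148082, 0.744718, 16.600000)
after step 3 (δ=-0.5, a=-1.4): (21.460974, 22.398262, 0.072969, 16.320000)

(21.4610, 22.3983, 0.0730, 16.3200)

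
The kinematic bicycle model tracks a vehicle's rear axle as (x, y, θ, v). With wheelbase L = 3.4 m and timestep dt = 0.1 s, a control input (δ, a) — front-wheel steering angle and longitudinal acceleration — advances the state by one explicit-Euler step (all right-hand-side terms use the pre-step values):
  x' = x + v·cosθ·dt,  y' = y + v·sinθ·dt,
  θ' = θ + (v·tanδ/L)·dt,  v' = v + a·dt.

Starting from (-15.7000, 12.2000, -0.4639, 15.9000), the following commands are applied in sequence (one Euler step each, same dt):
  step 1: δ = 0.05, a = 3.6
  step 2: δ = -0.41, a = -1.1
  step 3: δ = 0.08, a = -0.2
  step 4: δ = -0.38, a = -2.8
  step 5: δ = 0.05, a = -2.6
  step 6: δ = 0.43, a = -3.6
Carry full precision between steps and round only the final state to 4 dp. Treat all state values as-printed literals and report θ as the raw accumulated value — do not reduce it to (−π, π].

(-7.9814, 6.6664, -0.5661, 15.2300)

after step 1 (δ=0.05, a=3.6): (-14.278040, 11.488571, -0.440498, 16.260000)
after step 2 (δ=-0.41, a=-1.1): (-12.807259, 10.795261, -0.648354, 16.150000)
after step 3 (δ=0.08, a=-0.2): (-11.519977, 9.820002, -0.610273, 16.130000)
after step 4 (δ=-0.38, a=-2.8): (-10.198137, 8.895607, -0.799759, 15.850000)
after step 5 (δ=0.05, a=-2.6): (-9.093583, 7.758863, -0.776431, 15.590000)
after step 6 (δ=0.43, a=-3.6): (-7.981362, 6.666414, -0.566139, 15.230000)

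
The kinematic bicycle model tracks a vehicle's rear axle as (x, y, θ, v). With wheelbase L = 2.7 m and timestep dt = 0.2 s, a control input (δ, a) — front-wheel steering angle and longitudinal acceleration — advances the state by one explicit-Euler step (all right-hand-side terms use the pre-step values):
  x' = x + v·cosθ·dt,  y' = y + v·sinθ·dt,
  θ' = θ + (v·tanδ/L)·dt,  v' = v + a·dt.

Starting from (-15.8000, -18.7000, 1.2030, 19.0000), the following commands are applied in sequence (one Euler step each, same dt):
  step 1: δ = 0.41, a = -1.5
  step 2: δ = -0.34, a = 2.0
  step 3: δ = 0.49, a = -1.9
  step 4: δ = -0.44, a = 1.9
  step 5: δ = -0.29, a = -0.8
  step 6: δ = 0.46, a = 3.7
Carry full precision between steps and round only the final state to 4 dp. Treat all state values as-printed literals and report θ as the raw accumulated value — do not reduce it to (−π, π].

(-13.6474, 2.4269, 1.6994, 19.6800)

after step 1 (δ=0.41, a=-1.5): (-14.433672, -15.154137, 1.814703, 18.700000)
after step 2 (δ=-0.34, a=2.0): (-15.336866, -11.524833, 1.324712, 19.100000)
after step 3 (δ=0.49, a=-1.9): (-14.406283, -7.819916, 2.079358, 18.720000)
after step 4 (δ=-0.44, a=1.9): (-16.229316, -4.549734, 1.426542, 19.100000)
after step 5 (δ=-0.29, a=-0.8): (-15.680173, -0.769411, 1.004343, 18.940000)
after step 6 (δ=0.46, a=3.7): (-13.647370, 2.426940, 1.699439, 19.680000)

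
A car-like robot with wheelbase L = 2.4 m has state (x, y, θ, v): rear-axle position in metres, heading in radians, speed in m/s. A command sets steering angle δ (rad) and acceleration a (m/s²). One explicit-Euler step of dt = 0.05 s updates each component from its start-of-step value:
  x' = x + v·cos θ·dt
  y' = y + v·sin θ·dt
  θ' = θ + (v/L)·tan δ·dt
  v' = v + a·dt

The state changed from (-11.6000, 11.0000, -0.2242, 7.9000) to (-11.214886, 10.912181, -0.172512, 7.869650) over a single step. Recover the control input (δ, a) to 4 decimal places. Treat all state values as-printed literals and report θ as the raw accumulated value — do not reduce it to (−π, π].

a = (v'−v)/dt = (-0.030350)/0.05 = -0.6070
Δθ = θ'−θ = 0.051688;  (v·dt/L) = 7.9000·0.05/2.4 = 0.164583
tan δ = Δθ·L/(v·dt) = 0.314054  →  δ = 0.3043

δ = 0.3043, a = -0.6070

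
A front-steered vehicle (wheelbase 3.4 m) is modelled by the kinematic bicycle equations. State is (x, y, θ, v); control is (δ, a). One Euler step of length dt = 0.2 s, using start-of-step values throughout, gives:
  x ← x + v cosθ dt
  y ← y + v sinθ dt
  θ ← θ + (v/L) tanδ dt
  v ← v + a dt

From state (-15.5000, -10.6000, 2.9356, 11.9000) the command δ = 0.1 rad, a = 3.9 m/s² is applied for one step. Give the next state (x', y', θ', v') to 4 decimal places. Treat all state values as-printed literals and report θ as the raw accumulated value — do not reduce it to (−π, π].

x' = -15.5000 + 11.9000·cos(2.9356)·0.2 = -17.8297
y' = -10.6000 + 11.9000·sin(2.9356)·0.2 = -10.1132
θ' = 2.9356 + (11.9000/3.4)·tan(0.1)·0.2 = 3.0058
v' = 11.9000 + 3.9000·0.2 = 12.6800

(-17.8297, -10.1132, 3.0058, 12.6800)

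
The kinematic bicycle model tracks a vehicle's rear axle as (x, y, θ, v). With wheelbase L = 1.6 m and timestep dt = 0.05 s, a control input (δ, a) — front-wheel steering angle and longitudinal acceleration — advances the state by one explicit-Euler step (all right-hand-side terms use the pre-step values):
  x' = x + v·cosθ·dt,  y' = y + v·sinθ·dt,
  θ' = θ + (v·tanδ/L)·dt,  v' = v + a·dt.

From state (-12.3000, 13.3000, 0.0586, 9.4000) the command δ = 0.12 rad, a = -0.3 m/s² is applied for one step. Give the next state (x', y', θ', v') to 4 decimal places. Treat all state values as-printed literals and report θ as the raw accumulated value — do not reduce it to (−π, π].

x' = -12.3000 + 9.4000·cos(0.0586)·0.05 = -11.8308
y' = 13.3000 + 9.4000·sin(0.0586)·0.05 = 13.3275
θ' = 0.0586 + (9.4000/1.6)·tan(0.12)·0.05 = 0.0940
v' = 9.4000 − 0.3000·0.05 = 9.3850

(-11.8308, 13.3275, 0.0940, 9.3850)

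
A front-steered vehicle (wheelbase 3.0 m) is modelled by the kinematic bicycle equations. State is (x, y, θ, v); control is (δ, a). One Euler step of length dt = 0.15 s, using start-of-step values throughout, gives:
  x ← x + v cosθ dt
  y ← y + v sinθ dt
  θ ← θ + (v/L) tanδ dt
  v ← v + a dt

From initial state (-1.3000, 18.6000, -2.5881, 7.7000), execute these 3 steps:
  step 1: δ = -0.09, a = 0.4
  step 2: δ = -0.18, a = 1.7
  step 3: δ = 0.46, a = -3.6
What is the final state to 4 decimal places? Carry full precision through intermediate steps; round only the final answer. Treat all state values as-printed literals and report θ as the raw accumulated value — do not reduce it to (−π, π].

after step 1 (δ=-0.09, a=0.4): (-2.282551, 17.992861, -2.622844, 7.760000)
after step 2 (δ=-0.18, a=1.7): (-3.293416, 17.415757, -2.693448, 8.015000)
after step 3 (δ=0.46, a=-3.6): (-4.376947, 16.894829, -2.494897, 7.475000)

(-4.3769, 16.8948, -2.4949, 7.4750)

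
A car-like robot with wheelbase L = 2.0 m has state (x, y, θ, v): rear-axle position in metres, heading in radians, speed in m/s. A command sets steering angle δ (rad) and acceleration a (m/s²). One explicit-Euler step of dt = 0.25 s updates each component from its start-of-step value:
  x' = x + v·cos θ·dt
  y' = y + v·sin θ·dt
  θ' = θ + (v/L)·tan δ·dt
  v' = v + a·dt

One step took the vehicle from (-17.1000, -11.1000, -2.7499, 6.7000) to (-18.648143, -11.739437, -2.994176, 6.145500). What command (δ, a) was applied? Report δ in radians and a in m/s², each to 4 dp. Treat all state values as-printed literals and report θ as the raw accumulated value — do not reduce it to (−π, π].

a = (v'−v)/dt = (-0.554500)/0.25 = -2.2180
Δθ = θ'−θ = -0.244276;  (v·dt/L) = 6.7000·0.25/2.0 = 0.837500
tan δ = Δθ·L/(v·dt) = -0.291673  →  δ = -0.2838

δ = -0.2838, a = -2.2180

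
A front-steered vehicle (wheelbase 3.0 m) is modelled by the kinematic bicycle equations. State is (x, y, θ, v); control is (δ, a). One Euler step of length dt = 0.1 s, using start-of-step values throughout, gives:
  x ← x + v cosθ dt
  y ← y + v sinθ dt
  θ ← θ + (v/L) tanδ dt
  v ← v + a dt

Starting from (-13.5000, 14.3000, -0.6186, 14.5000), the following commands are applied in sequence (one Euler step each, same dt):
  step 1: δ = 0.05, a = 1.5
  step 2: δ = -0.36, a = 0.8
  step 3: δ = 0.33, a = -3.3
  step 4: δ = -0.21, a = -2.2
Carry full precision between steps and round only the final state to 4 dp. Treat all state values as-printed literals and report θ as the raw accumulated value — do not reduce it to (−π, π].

(-8.8757, 10.7797, -0.7124, 14.1800)

after step 1 (δ=0.05, a=1.5): (-12.318698, 13.459152, -0.594413, 14.650000)
after step 2 (δ=-0.36, a=0.8): (-11.104979, 12.638719, -0.778223, 14.730000)
after step 3 (δ=0.33, a=-3.3): (-10.055964, 11.604650, -0.610044, 14.400000)
after step 4 (δ=-0.21, a=-2.2): (-8.875707, 10.779670, -0.712352, 14.180000)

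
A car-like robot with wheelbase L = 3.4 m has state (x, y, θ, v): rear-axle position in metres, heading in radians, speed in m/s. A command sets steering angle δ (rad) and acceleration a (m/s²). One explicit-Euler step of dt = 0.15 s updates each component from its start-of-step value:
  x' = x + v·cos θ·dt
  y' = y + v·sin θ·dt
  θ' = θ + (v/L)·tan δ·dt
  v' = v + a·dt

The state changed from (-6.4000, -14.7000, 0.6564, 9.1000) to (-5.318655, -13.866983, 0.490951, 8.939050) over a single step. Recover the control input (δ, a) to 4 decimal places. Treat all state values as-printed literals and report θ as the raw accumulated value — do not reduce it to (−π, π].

δ = -0.3909, a = -1.0730

a = (v'−v)/dt = (-0.160950)/0.15 = -1.0730
Δθ = θ'−θ = -0.165449;  (v·dt/L) = 9.1000·0.15/3.4 = 0.401471
tan δ = Δθ·L/(v·dt) = -0.412107  →  δ = -0.3909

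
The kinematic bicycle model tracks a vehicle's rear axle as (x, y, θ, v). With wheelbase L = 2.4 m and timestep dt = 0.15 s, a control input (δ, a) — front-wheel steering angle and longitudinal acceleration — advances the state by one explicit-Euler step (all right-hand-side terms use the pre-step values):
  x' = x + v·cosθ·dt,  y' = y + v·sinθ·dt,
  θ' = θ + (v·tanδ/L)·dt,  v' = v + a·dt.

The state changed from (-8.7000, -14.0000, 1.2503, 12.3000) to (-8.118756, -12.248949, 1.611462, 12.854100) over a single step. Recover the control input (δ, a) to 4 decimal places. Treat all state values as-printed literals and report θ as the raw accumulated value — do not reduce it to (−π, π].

a = (v'−v)/dt = (0.554100)/0.15 = 3.6940
Δθ = θ'−θ = 0.361162;  (v·dt/L) = 12.3000·0.15/2.4 = 0.768750
tan δ = Δθ·L/(v·dt) = 0.469804  →  δ = 0.4392

δ = 0.4392, a = 3.6940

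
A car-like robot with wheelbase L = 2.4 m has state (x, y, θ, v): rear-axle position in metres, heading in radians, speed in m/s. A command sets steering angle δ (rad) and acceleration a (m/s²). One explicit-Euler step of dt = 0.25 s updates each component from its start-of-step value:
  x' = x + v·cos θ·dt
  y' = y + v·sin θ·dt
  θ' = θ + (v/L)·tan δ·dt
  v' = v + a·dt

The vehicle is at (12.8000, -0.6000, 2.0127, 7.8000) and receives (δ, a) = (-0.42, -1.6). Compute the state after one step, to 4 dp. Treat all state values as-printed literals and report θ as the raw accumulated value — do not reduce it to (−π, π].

x' = 12.8000 + 7.8000·cos(2.0127)·0.25 = 11.9661
y' = -0.6000 + 7.8000·sin(2.0127)·0.25 = 1.1627
θ' = 2.0127 + (7.8000/2.4)·tan(-0.42)·0.25 = 1.6499
v' = 7.8000 − 1.6000·0.25 = 7.4000

(11.9661, 1.1627, 1.6499, 7.4000)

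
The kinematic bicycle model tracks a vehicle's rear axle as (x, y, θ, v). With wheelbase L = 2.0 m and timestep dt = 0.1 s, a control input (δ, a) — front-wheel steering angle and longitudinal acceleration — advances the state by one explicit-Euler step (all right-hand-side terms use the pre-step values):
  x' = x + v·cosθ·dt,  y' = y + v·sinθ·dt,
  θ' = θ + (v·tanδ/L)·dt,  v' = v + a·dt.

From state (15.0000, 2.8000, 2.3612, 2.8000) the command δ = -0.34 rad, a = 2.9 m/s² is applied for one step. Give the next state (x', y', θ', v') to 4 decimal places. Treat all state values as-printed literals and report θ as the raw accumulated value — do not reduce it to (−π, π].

(14.8010, 2.9970, 2.3117, 3.0900)

x' = 15.0000 + 2.8000·cos(2.3612)·0.1 = 14.8010
y' = 2.8000 + 2.8000·sin(2.3612)·0.1 = 2.9970
θ' = 2.3612 + (2.8000/2.0)·tan(-0.34)·0.1 = 2.3117
v' = 2.8000 + 2.9000·0.1 = 3.0900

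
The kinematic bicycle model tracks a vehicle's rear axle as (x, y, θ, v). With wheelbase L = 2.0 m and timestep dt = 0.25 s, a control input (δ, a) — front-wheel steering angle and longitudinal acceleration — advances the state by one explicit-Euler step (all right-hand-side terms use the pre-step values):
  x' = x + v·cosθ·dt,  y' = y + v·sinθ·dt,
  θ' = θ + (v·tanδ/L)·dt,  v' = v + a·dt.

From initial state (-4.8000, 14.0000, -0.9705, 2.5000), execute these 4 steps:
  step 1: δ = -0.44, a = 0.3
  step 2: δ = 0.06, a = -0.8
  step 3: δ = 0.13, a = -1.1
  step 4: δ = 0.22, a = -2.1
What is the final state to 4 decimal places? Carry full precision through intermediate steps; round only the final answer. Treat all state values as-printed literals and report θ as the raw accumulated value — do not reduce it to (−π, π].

(-3.6380, 11.9190, -1.0008, 1.5750)

after step 1 (δ=-0.44, a=0.3): (-4.446946, 13.484270, -1.117619, 2.575000)
after step 2 (δ=0.06, a=-0.8): (-4.165096, 12.905500, -1.098283, 2.375000)
after step 3 (δ=0.13, a=-1.1): (-3.894865, 12.376808, -1.059471, 2.100000)
after step 4 (δ=0.22, a=-2.1): (-3.637965, 11.918958, -1.000770, 1.575000)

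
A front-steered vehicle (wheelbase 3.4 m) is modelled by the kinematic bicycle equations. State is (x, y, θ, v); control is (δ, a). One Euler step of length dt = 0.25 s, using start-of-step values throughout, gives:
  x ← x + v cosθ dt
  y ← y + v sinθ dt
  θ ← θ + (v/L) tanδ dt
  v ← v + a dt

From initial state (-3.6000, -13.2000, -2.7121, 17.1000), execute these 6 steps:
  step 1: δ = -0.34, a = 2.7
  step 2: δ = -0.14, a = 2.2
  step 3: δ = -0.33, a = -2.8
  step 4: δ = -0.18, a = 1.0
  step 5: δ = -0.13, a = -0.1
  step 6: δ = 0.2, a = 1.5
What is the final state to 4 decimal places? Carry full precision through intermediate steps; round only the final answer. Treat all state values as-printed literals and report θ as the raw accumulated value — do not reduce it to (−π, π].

(-24.8354, -3.8963, -3.9442, 18.2250)

after step 1 (δ=-0.34, a=2.7): (-7.486732, -14.980151, -3.156872, 17.775000)
after step 2 (δ=-0.14, a=2.2): (-11.929964, -14.912256, -3.341055, 18.325000)
after step 3 (δ=-0.33, a=-2.8): (-16.420382, -14.004516, -3.802582, 17.625000)
after step 4 (δ=-0.18, a=1.0): (-19.898611, -11.299527, -4.038407, 17.875000)
after step 5 (δ=-0.13, a=-0.1): (-22.687570, -7.807904, -4.210240, 17.850000)
after step 6 (δ=0.2, a=1.5): (-24.835419, -3.896299, -3.944183, 18.225000)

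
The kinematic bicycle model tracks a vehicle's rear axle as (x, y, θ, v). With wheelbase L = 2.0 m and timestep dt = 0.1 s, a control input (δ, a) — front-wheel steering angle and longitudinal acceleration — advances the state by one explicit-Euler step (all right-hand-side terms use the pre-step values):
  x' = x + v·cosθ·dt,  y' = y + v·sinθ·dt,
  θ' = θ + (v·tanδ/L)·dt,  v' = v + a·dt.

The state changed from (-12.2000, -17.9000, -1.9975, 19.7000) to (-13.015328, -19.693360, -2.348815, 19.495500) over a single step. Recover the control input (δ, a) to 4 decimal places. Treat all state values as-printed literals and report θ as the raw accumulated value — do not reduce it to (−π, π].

δ = -0.3426, a = -2.0450

a = (v'−v)/dt = (-0.204500)/0.1 = -2.0450
Δθ = θ'−θ = -0.351315;  (v·dt/L) = 19.7000·0.1/2.0 = 0.985000
tan δ = Δθ·L/(v·dt) = -0.356665  →  δ = -0.3426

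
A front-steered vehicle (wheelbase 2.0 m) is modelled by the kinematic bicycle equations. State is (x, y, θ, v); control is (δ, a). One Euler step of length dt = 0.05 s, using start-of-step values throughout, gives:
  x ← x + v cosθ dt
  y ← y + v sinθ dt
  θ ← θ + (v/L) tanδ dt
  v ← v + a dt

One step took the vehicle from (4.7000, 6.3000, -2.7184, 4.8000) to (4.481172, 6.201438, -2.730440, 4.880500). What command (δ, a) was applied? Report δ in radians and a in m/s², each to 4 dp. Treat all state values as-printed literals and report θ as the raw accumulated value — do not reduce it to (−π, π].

δ = -0.1000, a = 1.6100

a = (v'−v)/dt = (0.080500)/0.05 = 1.6100
Δθ = θ'−θ = -0.012040;  (v·dt/L) = 4.8000·0.05/2.0 = 0.120000
tan δ = Δθ·L/(v·dt) = -0.100333  →  δ = -0.1000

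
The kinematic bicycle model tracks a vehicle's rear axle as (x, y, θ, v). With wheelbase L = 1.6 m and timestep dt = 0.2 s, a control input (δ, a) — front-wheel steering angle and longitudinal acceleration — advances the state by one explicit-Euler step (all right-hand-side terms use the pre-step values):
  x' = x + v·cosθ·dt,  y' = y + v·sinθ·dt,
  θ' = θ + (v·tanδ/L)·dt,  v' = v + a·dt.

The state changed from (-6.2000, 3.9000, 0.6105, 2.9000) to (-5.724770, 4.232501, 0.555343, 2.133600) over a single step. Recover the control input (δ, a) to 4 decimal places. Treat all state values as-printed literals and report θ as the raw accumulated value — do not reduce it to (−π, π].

a = (v'−v)/dt = (-0.766400)/0.2 = -3.8320
Δθ = θ'−θ = -0.055157;  (v·dt/L) = 2.9000·0.2/1.6 = 0.362500
tan δ = Δθ·L/(v·dt) = -0.152157  →  δ = -0.1510

δ = -0.1510, a = -3.8320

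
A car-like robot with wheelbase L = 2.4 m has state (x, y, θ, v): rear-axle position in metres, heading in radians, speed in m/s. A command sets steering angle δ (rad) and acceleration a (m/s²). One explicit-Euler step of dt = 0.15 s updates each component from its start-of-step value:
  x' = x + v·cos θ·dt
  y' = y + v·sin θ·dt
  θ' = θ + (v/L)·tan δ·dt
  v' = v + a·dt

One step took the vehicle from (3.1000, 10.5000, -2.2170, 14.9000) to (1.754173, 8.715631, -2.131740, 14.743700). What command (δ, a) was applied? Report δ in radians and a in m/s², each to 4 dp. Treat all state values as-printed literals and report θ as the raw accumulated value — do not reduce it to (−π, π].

a = (v'−v)/dt = (-0.156300)/0.15 = -1.0420
Δθ = θ'−θ = 0.085260;  (v·dt/L) = 14.9000·0.15/2.4 = 0.931250
tan δ = Δθ·L/(v·dt) = 0.091554  →  δ = 0.0913

δ = 0.0913, a = -1.0420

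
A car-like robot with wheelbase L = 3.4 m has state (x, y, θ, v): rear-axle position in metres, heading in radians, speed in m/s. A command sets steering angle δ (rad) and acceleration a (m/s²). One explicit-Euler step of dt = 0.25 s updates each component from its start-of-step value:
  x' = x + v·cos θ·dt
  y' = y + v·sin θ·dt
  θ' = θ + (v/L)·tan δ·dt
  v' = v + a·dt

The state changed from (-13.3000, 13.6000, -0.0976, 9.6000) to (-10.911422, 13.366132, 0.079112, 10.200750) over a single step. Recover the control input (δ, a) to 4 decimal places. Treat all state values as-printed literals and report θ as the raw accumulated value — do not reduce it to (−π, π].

δ = 0.2453, a = 2.4030

a = (v'−v)/dt = (0.600750)/0.25 = 2.4030
Δθ = θ'−θ = 0.176712;  (v·dt/L) = 9.6000·0.25/3.4 = 0.705882
tan δ = Δθ·L/(v·dt) = 0.250342  →  δ = 0.2453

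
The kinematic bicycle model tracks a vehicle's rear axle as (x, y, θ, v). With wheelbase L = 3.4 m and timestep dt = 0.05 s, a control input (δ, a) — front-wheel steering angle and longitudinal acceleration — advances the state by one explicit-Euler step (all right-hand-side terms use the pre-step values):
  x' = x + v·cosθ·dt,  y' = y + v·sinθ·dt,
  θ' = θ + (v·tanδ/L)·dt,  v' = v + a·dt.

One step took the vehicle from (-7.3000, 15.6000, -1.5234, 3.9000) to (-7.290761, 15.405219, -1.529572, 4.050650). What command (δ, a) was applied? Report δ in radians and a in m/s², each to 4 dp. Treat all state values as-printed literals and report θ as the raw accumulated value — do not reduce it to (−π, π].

δ = -0.1072, a = 3.0130

a = (v'−v)/dt = (0.150650)/0.05 = 3.0130
Δθ = θ'−θ = -0.006172;  (v·dt/L) = 3.9000·0.05/3.4 = 0.057353
tan δ = Δθ·L/(v·dt) = -0.107614  →  δ = -0.1072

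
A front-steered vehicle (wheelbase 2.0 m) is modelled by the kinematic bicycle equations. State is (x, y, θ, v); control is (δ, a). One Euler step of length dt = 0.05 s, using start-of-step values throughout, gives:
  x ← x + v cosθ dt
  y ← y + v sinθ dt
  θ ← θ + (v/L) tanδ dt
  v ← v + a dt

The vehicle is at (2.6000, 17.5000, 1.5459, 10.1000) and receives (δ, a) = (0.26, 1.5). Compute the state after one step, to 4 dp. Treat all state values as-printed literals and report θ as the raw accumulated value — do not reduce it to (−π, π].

x' = 2.6000 + 10.1000·cos(1.5459)·0.05 = 2.6126
y' = 17.5000 + 10.1000·sin(1.5459)·0.05 = 18.0048
θ' = 1.5459 + (10.1000/2.0)·tan(0.26)·0.05 = 1.6131
v' = 10.1000 + 1.5000·0.05 = 10.1750

(2.6126, 18.0048, 1.6131, 10.1750)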